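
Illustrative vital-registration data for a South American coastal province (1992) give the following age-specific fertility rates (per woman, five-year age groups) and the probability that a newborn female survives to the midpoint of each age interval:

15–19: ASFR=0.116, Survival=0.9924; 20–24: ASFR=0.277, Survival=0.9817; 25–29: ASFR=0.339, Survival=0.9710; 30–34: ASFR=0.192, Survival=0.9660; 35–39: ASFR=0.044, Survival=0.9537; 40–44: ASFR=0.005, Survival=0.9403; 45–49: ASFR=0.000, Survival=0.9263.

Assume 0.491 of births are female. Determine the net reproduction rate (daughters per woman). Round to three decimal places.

2.328

Proportion female at birth = 0.491.
Survival-weighted fertility by age (5·fₓ·Sₓ):
  15–19: 5 × 0.116 × 0.9924 = 0.57559
  20–24: 5 × 0.277 × 0.9817 = 1.35965
  25–29: 5 × 0.339 × 0.9710 = 1.64585
  30–34: 5 × 0.192 × 0.9660 = 0.92736
  35–39: 5 × 0.044 × 0.9537 = 0.20981
  40–44: 5 × 0.005 × 0.9403 = 0.02351
  45–49: 5 × 0.000 × 0.9263 = 0.00000
Sum = 4.74177
NRR = 0.491 × 4.74177 = 2.32821
NRR > 1, so each generation more than replaces itself.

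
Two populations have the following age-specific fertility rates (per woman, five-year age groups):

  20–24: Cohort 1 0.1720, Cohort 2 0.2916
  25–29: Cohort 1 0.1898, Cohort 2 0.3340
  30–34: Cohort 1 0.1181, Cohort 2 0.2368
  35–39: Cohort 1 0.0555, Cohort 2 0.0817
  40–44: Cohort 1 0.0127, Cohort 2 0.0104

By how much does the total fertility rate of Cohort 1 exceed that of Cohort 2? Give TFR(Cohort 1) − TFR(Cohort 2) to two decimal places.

Cohort 1:
  Sum of ASFRs = 0.1720 + 0.1898 + 0.1181 + 0.0555 + 0.0127 = 0.5481
  TFR = 5 × 0.5481 = 2.7405
Cohort 2:
  Sum of ASFRs = 0.2916 + 0.3340 + 0.2368 + 0.0817 + 0.0104 = 0.9545
  TFR = 5 × 0.9545 = 4.7725
Difference = 2.7405 − 4.7725 = -2.032

-2.03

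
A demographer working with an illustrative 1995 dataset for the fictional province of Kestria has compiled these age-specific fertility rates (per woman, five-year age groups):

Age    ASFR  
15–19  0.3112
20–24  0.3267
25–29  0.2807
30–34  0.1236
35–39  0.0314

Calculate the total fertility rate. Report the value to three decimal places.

Sum of ASFRs = 0.3112 + 0.3267 + 0.2807 + 0.1236 + 0.0314 = 1.0736
TFR = 5 × 1.0736 = 5.368

5.368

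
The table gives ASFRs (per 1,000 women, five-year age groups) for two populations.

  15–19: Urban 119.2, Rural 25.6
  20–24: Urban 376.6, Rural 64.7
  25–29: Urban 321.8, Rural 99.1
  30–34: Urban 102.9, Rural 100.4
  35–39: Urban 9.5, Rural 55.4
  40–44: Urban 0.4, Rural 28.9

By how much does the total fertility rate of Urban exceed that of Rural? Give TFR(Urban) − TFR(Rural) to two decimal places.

Urban:
  Sum of ASFRs = 119.2 + 376.6 + 321.8 + 102.9 + 9.5 + 0.4 = 930.4
  TFR = 5 × 930.4 / 1000 = 4.652
Rural:
  Sum of ASFRs = 25.6 + 64.7 + 99.1 + 100.4 + 55.4 + 28.9 = 374.1
  TFR = 5 × 374.1 / 1000 = 1.8705
Difference = 4.652 − 1.8705 = 2.7815

2.78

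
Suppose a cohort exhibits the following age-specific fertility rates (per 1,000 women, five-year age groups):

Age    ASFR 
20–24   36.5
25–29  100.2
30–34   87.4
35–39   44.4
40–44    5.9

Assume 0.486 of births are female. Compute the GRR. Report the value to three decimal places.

Proportion female at birth = 0.486.
Sum of ASFRs = 36.5 + 100.2 + 87.4 + 44.4 + 5.9 = 274.4
TFR = 5 × 274.4 / 1000 = 1.372
GRR = 0.486 × 1.372 = 0.66679

0.667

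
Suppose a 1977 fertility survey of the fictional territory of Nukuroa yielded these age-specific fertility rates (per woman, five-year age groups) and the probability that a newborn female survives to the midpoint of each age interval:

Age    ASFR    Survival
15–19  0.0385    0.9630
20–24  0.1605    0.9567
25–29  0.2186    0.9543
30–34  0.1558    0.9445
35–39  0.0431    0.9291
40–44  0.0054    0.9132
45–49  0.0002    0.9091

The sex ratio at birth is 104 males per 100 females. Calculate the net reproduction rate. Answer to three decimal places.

Proportion female at birth = 100 / (100 + 104) = 0.49020.
Survival-weighted fertility by age (5·fₓ·Sₓ):
  15–19: 5 × 0.0385 × 0.9630 = 0.18538
  20–24: 5 × 0.1605 × 0.9567 = 0.76775
  25–29: 5 × 0.2186 × 0.9543 = 1.04305
  30–34: 5 × 0.1558 × 0.9445 = 0.73577
  35–39: 5 × 0.0431 × 0.9291 = 0.20022
  40–44: 5 × 0.0054 × 0.9132 = 0.02466
  45–49: 5 × 0.0002 × 0.9091 = 0.00091
Sum = 2.95774
NRR = 0.49020 × 2.95774 = 1.44988
An NRR exceeding 1 indicates intrinsic growth under these rates.

1.450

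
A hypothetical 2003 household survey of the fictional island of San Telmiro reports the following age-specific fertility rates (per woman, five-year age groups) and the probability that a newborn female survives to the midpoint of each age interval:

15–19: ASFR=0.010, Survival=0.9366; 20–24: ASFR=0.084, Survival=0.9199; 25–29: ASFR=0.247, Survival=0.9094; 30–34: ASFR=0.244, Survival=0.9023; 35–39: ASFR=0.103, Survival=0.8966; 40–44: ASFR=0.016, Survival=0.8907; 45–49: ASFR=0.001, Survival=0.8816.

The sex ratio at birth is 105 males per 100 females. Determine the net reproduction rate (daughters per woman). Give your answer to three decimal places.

1.558

Proportion female at birth = 100 / (100 + 105) = 0.48780.
Weighting each age-specific rate by interval width and survival:
  15–19: 5 × 0.010 × 0.9366 = 0.04683
  20–24: 5 × 0.084 × 0.9199 = 0.38636
  25–29: 5 × 0.247 × 0.9094 = 1.12311
  30–34: 5 × 0.244 × 0.9023 = 1.10081
  35–39: 5 × 0.103 × 0.8966 = 0.46175
  40–44: 5 × 0.016 × 0.8907 = 0.07126
  45–49: 5 × 0.001 × 0.8816 = 0.00441
Sum = 3.19453
NRR = 0.48780 × 3.19453 = 1.55829
An NRR exceeding 1 indicates intrinsic growth under these rates.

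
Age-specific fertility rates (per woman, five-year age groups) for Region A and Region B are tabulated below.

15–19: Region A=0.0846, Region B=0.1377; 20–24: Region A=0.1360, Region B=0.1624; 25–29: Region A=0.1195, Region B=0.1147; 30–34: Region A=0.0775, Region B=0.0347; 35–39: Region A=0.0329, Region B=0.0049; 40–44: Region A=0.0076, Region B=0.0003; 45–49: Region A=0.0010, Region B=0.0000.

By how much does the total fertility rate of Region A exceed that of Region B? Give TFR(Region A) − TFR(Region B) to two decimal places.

0.02

Region A:
  Sum of ASFRs = 0.0846 + 0.1360 + 0.1195 + 0.0775 + 0.0329 + 0.0076 + 0.0010 = 0.4591
  TFR = 5 × 0.4591 = 2.2955
Region B:
  Sum of ASFRs = 0.1377 + 0.1624 + 0.1147 + 0.0347 + 0.0049 + 0.0003 + 0.0000 = 0.4547
  TFR = 5 × 0.4547 = 2.2735
Difference = 2.2955 − 2.2735 = 0.022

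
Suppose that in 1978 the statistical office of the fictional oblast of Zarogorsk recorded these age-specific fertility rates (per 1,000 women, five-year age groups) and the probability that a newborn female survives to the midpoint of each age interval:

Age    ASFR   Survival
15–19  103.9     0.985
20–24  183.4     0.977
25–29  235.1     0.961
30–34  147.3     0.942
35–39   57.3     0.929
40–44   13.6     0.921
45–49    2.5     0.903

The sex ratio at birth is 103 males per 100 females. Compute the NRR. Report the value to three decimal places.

1.759

Proportion female at birth = 100 / (100 + 103) = 0.49261.
Survival-weighted fertility by age (5·fₓ·Sₓ):
  15–19: 5 × 103.9/1000 × 0.985 = 0.51171
  20–24: 5 × 183.4/1000 × 0.977 = 0.89591
  25–29: 5 × 235.1/1000 × 0.961 = 1.12966
  30–34: 5 × 147.3/1000 × 0.942 = 0.69378
  35–39: 5 × 57.3/1000 × 0.929 = 0.26616
  40–44: 5 × 13.6/1000 × 0.921 = 0.06263
  45–49: 5 × 2.5/1000 × 0.903 = 0.01129
Sum = 3.57114
NRR = 0.49261 × 3.57114 = 1.75918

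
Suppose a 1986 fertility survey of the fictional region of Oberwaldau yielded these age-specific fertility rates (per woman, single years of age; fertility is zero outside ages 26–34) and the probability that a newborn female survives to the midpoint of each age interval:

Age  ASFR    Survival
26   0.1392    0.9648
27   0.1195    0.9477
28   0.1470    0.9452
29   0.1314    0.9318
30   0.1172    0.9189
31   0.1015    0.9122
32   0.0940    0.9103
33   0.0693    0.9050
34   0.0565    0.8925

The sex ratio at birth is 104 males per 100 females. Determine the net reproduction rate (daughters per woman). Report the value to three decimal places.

Proportion female at birth = 100 / (100 + 104) = 0.49020.
Each age group contributes 1 × ASFR × survival:
  26: 1 × 0.1392 × 0.9648 = 0.13430
  27: 1 × 0.1195 × 0.9477 = 0.11325
  28: 1 × 0.1470 × 0.9452 = 0.13894
  29: 1 × 0.1314 × 0.9318 = 0.12244
  30: 1 × 0.1172 × 0.9189 = 0.10770
  31: 1 × 0.1015 × 0.9122 = 0.09259
  32: 1 × 0.0940 × 0.9103 = 0.08557
  33: 1 × 0.0693 × 0.9050 = 0.06272
  34: 1 × 0.0565 × 0.8925 = 0.05043
Sum = 0.90794
NRR = 0.49020 × 0.90794 = 0.44507
An NRR under 1 implies long-run decline under these rates.

0.445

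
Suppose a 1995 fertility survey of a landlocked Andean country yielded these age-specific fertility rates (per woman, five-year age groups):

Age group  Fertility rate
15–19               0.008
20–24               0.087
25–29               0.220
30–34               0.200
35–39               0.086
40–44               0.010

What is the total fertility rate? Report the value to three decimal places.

Sum of ASFRs = 0.008 + 0.087 + 0.220 + 0.200 + 0.086 + 0.010 = 0.611
TFR = 5 × 0.611 = 3.055

3.055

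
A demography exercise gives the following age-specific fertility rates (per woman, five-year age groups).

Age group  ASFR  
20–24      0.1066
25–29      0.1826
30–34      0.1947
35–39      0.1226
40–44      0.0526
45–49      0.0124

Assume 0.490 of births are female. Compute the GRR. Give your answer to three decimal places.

Proportion female at birth = 0.490.
Sum of ASFRs = 0.1066 + 0.1826 + 0.1947 + 0.1226 + 0.0526 + 0.0124 = 0.6715
TFR = 5 × 0.6715 = 3.3575
GRR = 0.490 × 3.3575 = 1.64518

1.645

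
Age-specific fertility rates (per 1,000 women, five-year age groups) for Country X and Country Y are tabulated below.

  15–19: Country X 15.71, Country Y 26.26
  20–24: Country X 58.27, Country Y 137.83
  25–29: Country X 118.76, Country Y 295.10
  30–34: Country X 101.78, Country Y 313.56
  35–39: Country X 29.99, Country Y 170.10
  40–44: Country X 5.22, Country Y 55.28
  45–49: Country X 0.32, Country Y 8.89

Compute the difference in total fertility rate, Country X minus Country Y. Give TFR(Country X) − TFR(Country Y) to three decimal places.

-3.385

Country X:
  Sum of ASFRs = 15.71 + 58.27 + 118.76 + 101.78 + 29.99 + 5.22 + 0.32 = 330.05
  TFR = 5 × 330.05 / 1000 = 1.65025
Country Y:
  Sum of ASFRs = 26.26 + 137.83 + 295.10 + 313.56 + 170.10 + 55.28 + 8.89 = 1007.02
  TFR = 5 × 1007.02 / 1000 = 5.0351
Difference = 1.65025 − 5.0351 = -3.38485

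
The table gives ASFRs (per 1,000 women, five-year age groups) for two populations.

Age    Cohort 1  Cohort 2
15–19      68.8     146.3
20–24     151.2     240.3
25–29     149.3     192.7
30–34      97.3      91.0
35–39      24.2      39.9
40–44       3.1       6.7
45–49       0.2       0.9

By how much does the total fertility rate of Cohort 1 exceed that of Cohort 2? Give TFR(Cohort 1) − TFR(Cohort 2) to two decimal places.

-1.12

Cohort 1:
  Sum of ASFRs = 68.8 + 151.2 + 149.3 + 97.3 + 24.2 + 3.1 + 0.2 = 494.1
  TFR = 5 × 494.1 / 1000 = 2.4705
Cohort 2:
  Sum of ASFRs = 146.3 + 240.3 + 192.7 + 91.0 + 39.9 + 6.7 + 0.9 = 717.8
  TFR = 5 × 717.8 / 1000 = 3.589
Difference = 2.4705 − 3.589 = -1.1185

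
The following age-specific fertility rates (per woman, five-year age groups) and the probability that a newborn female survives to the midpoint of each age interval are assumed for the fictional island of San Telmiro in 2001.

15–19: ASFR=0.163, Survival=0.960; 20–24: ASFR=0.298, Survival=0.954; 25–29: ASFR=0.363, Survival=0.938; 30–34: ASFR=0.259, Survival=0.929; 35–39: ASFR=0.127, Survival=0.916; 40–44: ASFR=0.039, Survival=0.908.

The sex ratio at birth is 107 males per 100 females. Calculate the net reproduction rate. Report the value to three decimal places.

Proportion female at birth = 100 / (100 + 107) = 0.48309.
Per-age-group product (5 × ASFR × survival probability):
  15–19: 5 × 0.163 × 0.960 = 0.78240
  20–24: 5 × 0.298 × 0.954 = 1.42146
  25–29: 5 × 0.363 × 0.938 = 1.70247
  30–34: 5 × 0.259 × 0.929 = 1.20306
  35–39: 5 × 0.127 × 0.916 = 0.58166
  40–44: 5 × 0.039 × 0.908 = 0.17706
Sum = 5.86811
NRR = 0.48309 × 5.86811 = 2.83483

2.835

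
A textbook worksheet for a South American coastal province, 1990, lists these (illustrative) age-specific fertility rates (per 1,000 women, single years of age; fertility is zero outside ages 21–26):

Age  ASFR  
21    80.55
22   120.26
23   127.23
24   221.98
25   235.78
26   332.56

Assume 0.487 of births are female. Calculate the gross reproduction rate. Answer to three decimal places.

0.545

Proportion female at birth = 0.487.
Sum of ASFRs = 80.55 + 120.26 + 127.23 + 221.98 + 235.78 + 332.56 = 1118.36
TFR = 1118.36 / 1000 = 1.11836
GRR = 0.487 × 1.11836 = 0.54464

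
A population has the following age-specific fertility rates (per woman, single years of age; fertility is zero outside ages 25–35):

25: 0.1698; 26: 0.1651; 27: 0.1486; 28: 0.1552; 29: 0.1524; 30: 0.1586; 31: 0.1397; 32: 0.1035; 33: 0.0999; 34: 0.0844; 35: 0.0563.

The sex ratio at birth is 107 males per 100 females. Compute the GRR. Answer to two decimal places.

0.69

Proportion female at birth = 100 / (100 + 107) = 0.48309.
Sum of ASFRs = 0.1698 + 0.1651 + 0.1486 + 0.1552 + 0.1524 + 0.1586 + 0.1397 + 0.1035 + 0.0999 + 0.0844 + 0.0563 = 1.4335
TFR = 1.4335
GRR = 0.48309 × 1.4335 = 0.69251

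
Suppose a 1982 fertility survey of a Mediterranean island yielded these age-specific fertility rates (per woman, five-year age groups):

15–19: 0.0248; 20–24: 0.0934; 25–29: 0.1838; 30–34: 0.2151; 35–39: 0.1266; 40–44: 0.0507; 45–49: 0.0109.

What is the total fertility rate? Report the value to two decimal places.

3.53

Sum of ASFRs = 0.0248 + 0.0934 + 0.1838 + 0.2151 + 0.1266 + 0.0507 + 0.0109 = 0.7053
TFR = 5 × 0.7053 = 3.5265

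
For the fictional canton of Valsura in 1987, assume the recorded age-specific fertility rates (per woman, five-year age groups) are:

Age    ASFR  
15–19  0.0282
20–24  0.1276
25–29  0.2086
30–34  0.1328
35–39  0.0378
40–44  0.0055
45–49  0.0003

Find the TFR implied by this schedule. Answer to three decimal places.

Sum of ASFRs = 0.0282 + 0.1276 + 0.2086 + 0.1328 + 0.0378 + 0.0055 + 0.0003 = 0.5408
TFR = 5 × 0.5408 = 2.704

2.704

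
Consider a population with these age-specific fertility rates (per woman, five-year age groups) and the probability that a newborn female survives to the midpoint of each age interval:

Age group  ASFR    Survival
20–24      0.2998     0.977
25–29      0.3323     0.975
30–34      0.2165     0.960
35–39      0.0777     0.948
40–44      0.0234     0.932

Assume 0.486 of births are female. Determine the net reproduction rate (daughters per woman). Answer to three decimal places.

2.236

Proportion female at birth = 0.486.
Per-age-group product (5 × ASFR × survival probability):
  20–24: 5 × 0.2998 × 0.977 = 1.46452
  25–29: 5 × 0.3323 × 0.975 = 1.61996
  30–34: 5 × 0.2165 × 0.960 = 1.03920
  35–39: 5 × 0.0777 × 0.948 = 0.36830
  40–44: 5 × 0.0234 × 0.932 = 0.10904
Sum = 4.60102
NRR = 0.486 × 4.60102 = 2.23610
NRR > 1, so each generation more than replaces itself.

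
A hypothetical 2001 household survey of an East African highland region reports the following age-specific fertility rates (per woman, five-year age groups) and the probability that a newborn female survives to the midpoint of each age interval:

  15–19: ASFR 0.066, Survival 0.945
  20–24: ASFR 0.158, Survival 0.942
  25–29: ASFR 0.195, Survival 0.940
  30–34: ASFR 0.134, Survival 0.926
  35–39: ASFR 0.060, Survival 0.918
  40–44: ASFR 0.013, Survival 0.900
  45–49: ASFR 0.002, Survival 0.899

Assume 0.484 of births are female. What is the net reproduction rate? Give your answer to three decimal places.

1.421

Proportion female at birth = 0.484.
Weighting each age-specific rate by interval width and survival:
  15–19: 5 × 0.066 × 0.945 = 0.31185
  20–24: 5 × 0.158 × 0.942 = 0.74418
  25–29: 5 × 0.195 × 0.940 = 0.91650
  30–34: 5 × 0.134 × 0.926 = 0.62042
  35–39: 5 × 0.060 × 0.918 = 0.27540
  40–44: 5 × 0.013 × 0.900 = 0.05850
  45–49: 5 × 0.002 × 0.899 = 0.00899
Sum = 2.93584
NRR = 0.484 × 2.93584 = 1.42095
An NRR exceeding 1 indicates intrinsic growth under these rates.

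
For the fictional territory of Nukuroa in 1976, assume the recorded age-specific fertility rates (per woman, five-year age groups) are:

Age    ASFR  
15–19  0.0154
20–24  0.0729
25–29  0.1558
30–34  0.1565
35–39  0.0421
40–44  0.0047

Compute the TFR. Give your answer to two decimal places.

Sum of ASFRs = 0.0154 + 0.0729 + 0.1558 + 0.1565 + 0.0421 + 0.0047 = 0.4474
TFR = 5 × 0.4474 = 2.237

2.24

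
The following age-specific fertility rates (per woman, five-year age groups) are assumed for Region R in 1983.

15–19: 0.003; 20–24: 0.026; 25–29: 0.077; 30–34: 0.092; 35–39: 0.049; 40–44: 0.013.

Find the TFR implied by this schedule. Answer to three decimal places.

1.300

Sum of ASFRs = 0.003 + 0.026 + 0.077 + 0.092 + 0.049 + 0.013 = 0.260
TFR = 5 × 0.260 = 1.3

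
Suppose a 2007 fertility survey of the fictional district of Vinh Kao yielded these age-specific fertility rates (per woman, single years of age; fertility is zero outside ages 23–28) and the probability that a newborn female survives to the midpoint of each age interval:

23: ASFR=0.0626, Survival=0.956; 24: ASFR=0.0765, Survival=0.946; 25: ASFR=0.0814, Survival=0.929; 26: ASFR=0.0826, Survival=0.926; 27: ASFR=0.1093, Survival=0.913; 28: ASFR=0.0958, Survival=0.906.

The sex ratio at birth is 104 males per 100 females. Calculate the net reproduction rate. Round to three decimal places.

0.231

Proportion female at birth = 100 / (100 + 104) = 0.49020.
Survival-weighted fertility by age (1·fₓ·Sₓ):
  23: 1 × 0.0626 × 0.956 = 0.05985
  24: 1 × 0.0765 × 0.946 = 0.07237
  25: 1 × 0.0814 × 0.929 = 0.07562
  26: 1 × 0.0826 × 0.926 = 0.07649
  27: 1 × 0.1093 × 0.913 = 0.09979
  28: 1 × 0.0958 × 0.906 = 0.08679
Sum = 0.47091
NRR = 0.49020 × 0.47091 = 0.23084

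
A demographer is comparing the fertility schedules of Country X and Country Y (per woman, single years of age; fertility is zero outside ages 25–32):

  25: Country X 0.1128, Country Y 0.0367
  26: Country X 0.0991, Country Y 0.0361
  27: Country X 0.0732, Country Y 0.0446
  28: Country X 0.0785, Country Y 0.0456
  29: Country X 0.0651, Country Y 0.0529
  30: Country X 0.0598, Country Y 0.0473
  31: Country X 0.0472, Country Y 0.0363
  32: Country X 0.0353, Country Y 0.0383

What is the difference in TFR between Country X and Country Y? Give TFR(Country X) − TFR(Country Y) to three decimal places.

Country X:
  Sum of ASFRs = 0.1128 + 0.0991 + 0.0732 + 0.0785 + 0.0651 + 0.0598 + 0.0472 + 0.0353 = 0.5710
  TFR = 0.571
Country Y:
  Sum of ASFRs = 0.0367 + 0.0361 + 0.0446 + 0.0456 + 0.0529 + 0.0473 + 0.0363 + 0.0383 = 0.3378
  TFR = 0.3378
Difference = 0.571 − 0.3378 = 0.2332

0.233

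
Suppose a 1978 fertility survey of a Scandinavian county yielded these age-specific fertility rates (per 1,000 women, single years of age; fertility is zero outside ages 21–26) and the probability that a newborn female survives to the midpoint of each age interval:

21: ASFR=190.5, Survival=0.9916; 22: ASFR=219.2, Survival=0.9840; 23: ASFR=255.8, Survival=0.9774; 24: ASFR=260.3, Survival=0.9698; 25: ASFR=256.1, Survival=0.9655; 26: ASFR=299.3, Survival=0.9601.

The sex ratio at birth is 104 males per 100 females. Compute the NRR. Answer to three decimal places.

Proportion female at birth = 100 / (100 + 104) = 0.49020.
Each age group contributes 1 × ASFR × survival:
  21: 1 × 190.5/1000 × 0.9916 = 0.18890
  22: 1 × 219.2/1000 × 0.9840 = 0.21569
  23: 1 × 255.8/1000 × 0.9774 = 0.25002
  24: 1 × 260.3/1000 × 0.9698 = 0.25244
  25: 1 × 256.1/1000 × 0.9655 = 0.24726
  26: 1 × 299.3/1000 × 0.9601 = 0.28736
Sum = 1.44167
NRR = 0.49020 × 1.44167 = 0.70671

0.707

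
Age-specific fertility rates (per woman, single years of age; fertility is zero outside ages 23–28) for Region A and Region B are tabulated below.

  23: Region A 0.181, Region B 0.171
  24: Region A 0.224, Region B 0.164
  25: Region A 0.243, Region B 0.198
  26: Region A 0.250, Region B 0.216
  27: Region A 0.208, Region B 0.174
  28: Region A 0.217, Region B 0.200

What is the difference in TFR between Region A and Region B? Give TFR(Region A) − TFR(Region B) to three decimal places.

Region A:
  Sum of ASFRs = 0.181 + 0.224 + 0.243 + 0.250 + 0.208 + 0.217 = 1.323
  TFR = 1.323
Region B:
  Sum of ASFRs = 0.171 + 0.164 + 0.198 + 0.216 + 0.174 + 0.200 = 1.123
  TFR = 1.123
Difference = 1.323 − 1.123 = 0.2

0.200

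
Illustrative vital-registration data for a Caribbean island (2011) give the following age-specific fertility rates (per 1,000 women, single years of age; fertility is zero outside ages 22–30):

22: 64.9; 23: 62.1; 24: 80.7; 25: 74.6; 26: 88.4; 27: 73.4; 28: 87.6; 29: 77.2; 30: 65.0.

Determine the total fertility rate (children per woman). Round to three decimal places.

Sum of ASFRs = 64.9 + 62.1 + 80.7 + 74.6 + 88.4 + 73.4 + 87.6 + 77.2 + 65.0 = 673.9
TFR = 673.9 / 1000 = 0.6739

0.674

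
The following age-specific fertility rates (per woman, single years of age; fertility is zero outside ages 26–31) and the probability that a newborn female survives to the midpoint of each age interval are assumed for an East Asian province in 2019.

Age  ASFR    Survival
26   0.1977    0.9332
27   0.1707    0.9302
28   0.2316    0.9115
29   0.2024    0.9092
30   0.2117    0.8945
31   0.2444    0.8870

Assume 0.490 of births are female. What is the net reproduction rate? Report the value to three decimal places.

Proportion female at birth = 0.490.
Per-age-group product (1 × ASFR × survival probability):
  26: 1 × 0.1977 × 0.9332 = 0.18449
  27: 1 × 0.1707 × 0.9302 = 0.15879
  28: 1 × 0.2316 × 0.9115 = 0.21110
  29: 1 × 0.2024 × 0.9092 = 0.18402
  30: 1 × 0.2117 × 0.8945 = 0.18937
  31: 1 × 0.2444 × 0.8870 = 0.21678
Sum = 1.14455
NRR = 0.490 × 1.14455 = 0.56083

0.561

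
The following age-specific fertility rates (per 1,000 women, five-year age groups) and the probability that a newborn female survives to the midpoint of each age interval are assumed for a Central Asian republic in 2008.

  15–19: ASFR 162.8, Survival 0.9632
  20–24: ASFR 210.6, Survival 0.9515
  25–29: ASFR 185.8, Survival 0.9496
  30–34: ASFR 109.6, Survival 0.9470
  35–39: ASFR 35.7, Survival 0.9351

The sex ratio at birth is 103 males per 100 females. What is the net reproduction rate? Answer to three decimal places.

Proportion female at birth = 100 / (100 + 103) = 0.49261.
Per-age-group product (5 × ASFR × survival probability):
  15–19: 5 × 162.8/1000 × 0.9632 = 0.78404
  20–24: 5 × 210.6/1000 × 0.9515 = 1.00193
  25–29: 5 × 185.8/1000 × 0.9496 = 0.88218
  30–34: 5 × 109.6/1000 × 0.9470 = 0.51896
  35–39: 5 × 35.7/1000 × 0.9351 = 0.16692
Sum = 3.35403
NRR = 0.49261 × 3.35403 = 1.65223

1.652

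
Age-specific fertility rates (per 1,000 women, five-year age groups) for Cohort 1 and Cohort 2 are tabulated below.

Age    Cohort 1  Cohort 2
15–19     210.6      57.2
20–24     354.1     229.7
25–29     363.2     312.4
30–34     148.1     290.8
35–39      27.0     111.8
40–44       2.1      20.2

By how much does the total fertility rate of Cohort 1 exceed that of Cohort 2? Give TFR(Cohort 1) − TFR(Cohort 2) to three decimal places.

0.415

Cohort 1:
  Sum of ASFRs = 210.6 + 354.1 + 363.2 + 148.1 + 27.0 + 2.1 = 1105.1
  TFR = 5 × 1105.1 / 1000 = 5.5255
Cohort 2:
  Sum of ASFRs = 57.2 + 229.7 + 312.4 + 290.8 + 111.8 + 20.2 = 1022.1
  TFR = 5 × 1022.1 / 1000 = 5.1105
Difference = 5.5255 − 5.1105 = 0.415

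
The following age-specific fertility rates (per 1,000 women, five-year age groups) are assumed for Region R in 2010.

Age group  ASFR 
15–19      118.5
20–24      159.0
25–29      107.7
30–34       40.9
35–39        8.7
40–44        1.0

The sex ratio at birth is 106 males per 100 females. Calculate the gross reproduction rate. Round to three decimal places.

1.058

Proportion female at birth = 100 / (100 + 106) = 0.48544.
Sum of ASFRs = 118.5 + 159.0 + 107.7 + 40.9 + 8.7 + 1.0 = 435.8
TFR = 5 × 435.8 / 1000 = 2.179
GRR = 0.48544 × 2.179 = 1.05777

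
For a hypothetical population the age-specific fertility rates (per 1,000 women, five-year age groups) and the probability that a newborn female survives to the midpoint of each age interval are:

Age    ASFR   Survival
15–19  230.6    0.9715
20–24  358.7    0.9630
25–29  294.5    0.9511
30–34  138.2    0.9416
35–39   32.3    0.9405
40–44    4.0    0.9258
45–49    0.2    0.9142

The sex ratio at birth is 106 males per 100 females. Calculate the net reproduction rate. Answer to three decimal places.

2.461

Proportion female at birth = 100 / (100 + 106) = 0.48544.
Per-age-group product (5 × ASFR × survival probability):
  15–19: 5 × 230.6/1000 × 0.9715 = 1.12014
  20–24: 5 × 358.7/1000 × 0.9630 = 1.72714
  25–29: 5 × 294.5/1000 × 0.9511 = 1.40049
  30–34: 5 × 138.2/1000 × 0.9416 = 0.65065
  35–39: 5 × 32.3/1000 × 0.9405 = 0.15189
  40–44: 5 × 4.0/1000 × 0.9258 = 0.01852
  45–49: 5 × 0.2/1000 × 0.9142 = 0.00091
Sum = 5.06974
NRR = 0.48544 × 5.06974 = 2.46105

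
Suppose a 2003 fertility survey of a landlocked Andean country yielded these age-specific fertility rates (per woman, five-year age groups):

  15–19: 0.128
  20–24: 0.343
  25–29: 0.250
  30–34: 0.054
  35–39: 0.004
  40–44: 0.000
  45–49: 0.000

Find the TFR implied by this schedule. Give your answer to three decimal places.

3.895

Sum of ASFRs = 0.128 + 0.343 + 0.250 + 0.054 + 0.004 + 0.000 + 0.000 = 0.779
TFR = 5 × 0.779 = 3.895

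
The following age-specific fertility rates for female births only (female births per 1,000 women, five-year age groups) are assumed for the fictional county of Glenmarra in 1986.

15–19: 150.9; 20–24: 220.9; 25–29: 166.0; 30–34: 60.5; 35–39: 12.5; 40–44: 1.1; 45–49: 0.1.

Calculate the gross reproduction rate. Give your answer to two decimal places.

3.06

Sum of female ASFRs = 150.9 + 220.9 + 166.0 + 60.5 + 12.5 + 1.1 + 0.1 = 612.0
GRR = 5 × 612.0 / 1000 = 3.06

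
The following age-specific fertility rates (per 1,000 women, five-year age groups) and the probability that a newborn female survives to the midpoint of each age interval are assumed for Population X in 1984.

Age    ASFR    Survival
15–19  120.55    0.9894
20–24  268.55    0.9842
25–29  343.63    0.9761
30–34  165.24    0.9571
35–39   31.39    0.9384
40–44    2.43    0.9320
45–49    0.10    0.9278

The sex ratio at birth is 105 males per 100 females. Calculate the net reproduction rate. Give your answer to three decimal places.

Proportion female at birth = 100 / (100 + 105) = 0.48780.
Per-age-group product (5 × ASFR × survival probability):
  15–19: 5 × 120.55/1000 × 0.9894 = 0.59636
  20–24: 5 × 268.55/1000 × 0.9842 = 1.32153
  25–29: 5 × 343.63/1000 × 0.9761 = 1.67709
  30–34: 5 × 165.24/1000 × 0.9571 = 0.79076
  35–39: 5 × 31.39/1000 × 0.9384 = 0.14728
  40–44: 5 × 2.43/1000 × 0.9320 = 0.01132
  45–49: 5 × 0.10/1000 × 0.9278 = 0.00046
Sum = 4.54480
NRR = 0.48780 × 4.54480 = 2.21695

2.217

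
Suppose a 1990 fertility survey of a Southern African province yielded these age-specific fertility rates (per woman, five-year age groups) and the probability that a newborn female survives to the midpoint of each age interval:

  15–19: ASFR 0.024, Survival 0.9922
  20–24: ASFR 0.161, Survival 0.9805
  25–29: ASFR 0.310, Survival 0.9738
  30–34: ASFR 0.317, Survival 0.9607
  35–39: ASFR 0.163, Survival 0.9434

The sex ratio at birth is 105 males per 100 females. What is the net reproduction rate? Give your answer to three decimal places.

2.297

Proportion female at birth = 100 / (100 + 105) = 0.48780.
Per-age-group product (5 × ASFR × survival probability):
  15–19: 5 × 0.024 × 0.9922 = 0.11906
  20–24: 5 × 0.161 × 0.9805 = 0.78930
  25–29: 5 × 0.310 × 0.9738 = 1.50939
  30–34: 5 × 0.317 × 0.9607 = 1.52271
  35–39: 5 × 0.163 × 0.9434 = 0.76887
Sum = 4.70933
NRR = 0.48780 × 4.70933 = 2.29721
NRR > 1, so each generation more than replaces itself.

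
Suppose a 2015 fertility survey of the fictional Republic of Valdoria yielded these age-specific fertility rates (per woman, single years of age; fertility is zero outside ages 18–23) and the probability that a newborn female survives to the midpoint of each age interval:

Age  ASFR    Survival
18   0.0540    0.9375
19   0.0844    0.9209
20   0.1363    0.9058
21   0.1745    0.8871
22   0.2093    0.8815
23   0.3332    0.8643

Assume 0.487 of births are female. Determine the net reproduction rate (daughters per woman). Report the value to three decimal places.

0.428

Proportion female at birth = 0.487.
Each age group contributes 1 × ASFR × survival:
  18: 1 × 0.0540 × 0.9375 = 0.05063
  19: 1 × 0.0844 × 0.9209 = 0.07772
  20: 1 × 0.1363 × 0.9058 = 0.12346
  21: 1 × 0.1745 × 0.8871 = 0.15480
  22: 1 × 0.2093 × 0.8815 = 0.18450
  23: 1 × 0.3332 × 0.8643 = 0.28798
Sum = 0.87909
NRR = 0.487 × 0.87909 = 0.42812
With NRR below 1 the population is below replacement fertility.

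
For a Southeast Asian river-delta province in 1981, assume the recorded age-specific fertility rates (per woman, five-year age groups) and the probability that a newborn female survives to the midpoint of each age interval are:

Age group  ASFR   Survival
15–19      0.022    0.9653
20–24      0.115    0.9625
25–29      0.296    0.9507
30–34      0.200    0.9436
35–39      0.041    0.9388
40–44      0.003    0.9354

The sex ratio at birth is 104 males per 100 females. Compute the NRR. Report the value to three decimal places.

Proportion female at birth = 100 / (100 + 104) = 0.49020.
Per-age-group product (5 × ASFR × survival probability):
  15–19: 5 × 0.022 × 0.9653 = 0.10618
  20–24: 5 × 0.115 × 0.9625 = 0.55344
  25–29: 5 × 0.296 × 0.9507 = 1.40704
  30–34: 5 × 0.200 × 0.9436 = 0.94360
  35–39: 5 × 0.041 × 0.9388 = 0.19245
  40–44: 5 × 0.003 × 0.9354 = 0.01403
Sum = 3.21674
NRR = 0.49020 × 3.21674 = 1.57685

1.577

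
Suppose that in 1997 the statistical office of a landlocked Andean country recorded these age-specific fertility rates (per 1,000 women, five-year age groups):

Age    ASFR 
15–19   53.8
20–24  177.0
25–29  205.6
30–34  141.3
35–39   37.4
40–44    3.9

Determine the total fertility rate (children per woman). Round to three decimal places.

3.095

Sum of ASFRs = 53.8 + 177.0 + 205.6 + 141.3 + 37.4 + 3.9 = 619.0
TFR = 5 × 619.0 / 1000 = 3.095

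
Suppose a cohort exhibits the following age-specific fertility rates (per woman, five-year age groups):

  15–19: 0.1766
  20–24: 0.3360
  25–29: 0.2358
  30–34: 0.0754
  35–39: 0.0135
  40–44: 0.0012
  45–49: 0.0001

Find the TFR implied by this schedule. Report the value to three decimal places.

Sum of ASFRs = 0.1766 + 0.3360 + 0.2358 + 0.0754 + 0.0135 + 0.0012 + 0.0001 = 0.8386
TFR = 5 × 0.8386 = 4.193

4.193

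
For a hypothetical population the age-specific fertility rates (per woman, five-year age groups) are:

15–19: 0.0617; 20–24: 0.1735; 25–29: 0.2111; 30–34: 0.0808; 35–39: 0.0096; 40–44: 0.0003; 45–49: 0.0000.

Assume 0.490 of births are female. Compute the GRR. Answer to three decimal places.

Proportion female at birth = 0.490.
Sum of ASFRs = 0.0617 + 0.1735 + 0.2111 + 0.0808 + 0.0096 + 0.0003 + 0.0000 = 0.5370
TFR = 5 × 0.5370 = 2.685
GRR = 0.490 × 2.685 = 1.31565

1.316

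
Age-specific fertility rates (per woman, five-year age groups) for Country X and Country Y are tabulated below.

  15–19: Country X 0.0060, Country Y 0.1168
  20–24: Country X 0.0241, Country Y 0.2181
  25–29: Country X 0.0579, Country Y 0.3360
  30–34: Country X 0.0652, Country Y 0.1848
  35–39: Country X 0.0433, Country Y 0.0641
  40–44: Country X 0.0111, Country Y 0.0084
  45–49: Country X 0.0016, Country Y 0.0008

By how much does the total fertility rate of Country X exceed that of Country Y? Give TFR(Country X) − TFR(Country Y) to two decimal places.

-3.60

Country X:
  Sum of ASFRs = 0.0060 + 0.0241 + 0.0579 + 0.0652 + 0.0433 + 0.0111 + 0.0016 = 0.2092
  TFR = 5 × 0.2092 = 1.046
Country Y:
  Sum of ASFRs = 0.1168 + 0.2181 + 0.3360 + 0.1848 + 0.0641 + 0.0084 + 0.0008 = 0.9290
  TFR = 5 × 0.9290 = 4.645
Difference = 1.046 − 4.645 = -3.599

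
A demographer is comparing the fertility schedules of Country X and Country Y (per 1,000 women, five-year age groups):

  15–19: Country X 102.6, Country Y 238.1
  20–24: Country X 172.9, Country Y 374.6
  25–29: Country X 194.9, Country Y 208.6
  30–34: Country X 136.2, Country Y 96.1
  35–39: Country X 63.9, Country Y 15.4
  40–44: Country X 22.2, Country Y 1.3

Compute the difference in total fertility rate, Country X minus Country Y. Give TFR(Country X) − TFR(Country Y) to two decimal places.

Country X:
  Sum of ASFRs = 102.6 + 172.9 + 194.9 + 136.2 + 63.9 + 22.2 = 692.7
  TFR = 5 × 692.7 / 1000 = 3.4635
Country Y:
  Sum of ASFRs = 238.1 + 374.6 + 208.6 + 96.1 + 15.4 + 1.3 = 934.1
  TFR = 5 × 934.1 / 1000 = 4.6705
Difference = 3.4635 − 4.6705 = -1.207

-1.21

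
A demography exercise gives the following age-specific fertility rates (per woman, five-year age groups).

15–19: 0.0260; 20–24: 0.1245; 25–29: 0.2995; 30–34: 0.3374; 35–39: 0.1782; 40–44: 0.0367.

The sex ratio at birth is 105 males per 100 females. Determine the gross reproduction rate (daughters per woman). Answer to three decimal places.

Proportion female at birth = 100 / (100 + 105) = 0.48780.
Sum of ASFRs = 0.0260 + 0.1245 + 0.2995 + 0.3374 + 0.1782 + 0.0367 = 1.0023
TFR = 5 × 1.0023 = 5.0115
GRR = 0.48780 × 5.0115 = 2.44461

2.445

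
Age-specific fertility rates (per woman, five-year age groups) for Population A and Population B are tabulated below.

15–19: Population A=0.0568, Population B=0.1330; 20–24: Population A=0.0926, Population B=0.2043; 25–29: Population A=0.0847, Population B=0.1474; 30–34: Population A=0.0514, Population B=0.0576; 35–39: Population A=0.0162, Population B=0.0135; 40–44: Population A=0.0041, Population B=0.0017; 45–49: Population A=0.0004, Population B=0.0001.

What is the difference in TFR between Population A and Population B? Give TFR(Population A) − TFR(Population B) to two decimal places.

Population A:
  Sum of ASFRs = 0.0568 + 0.0926 + 0.0847 + 0.0514 + 0.0162 + 0.0041 + 0.0004 = 0.3062
  TFR = 5 × 0.3062 = 1.531
Population B:
  Sum of ASFRs = 0.1330 + 0.2043 + 0.1474 + 0.0576 + 0.0135 + 0.0017 + 0.0001 = 0.5576
  TFR = 5 × 0.5576 = 2.788
Difference = 1.531 − 2.788 = -1.257

-1.26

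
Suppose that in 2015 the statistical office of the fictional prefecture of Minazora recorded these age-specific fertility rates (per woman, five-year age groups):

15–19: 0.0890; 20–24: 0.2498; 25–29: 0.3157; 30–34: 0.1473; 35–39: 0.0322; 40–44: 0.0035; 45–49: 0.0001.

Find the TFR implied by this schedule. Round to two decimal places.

4.19

Sum of ASFRs = 0.0890 + 0.2498 + 0.3157 + 0.1473 + 0.0322 + 0.0035 + 0.0001 = 0.8376
TFR = 5 × 0.8376 = 4.188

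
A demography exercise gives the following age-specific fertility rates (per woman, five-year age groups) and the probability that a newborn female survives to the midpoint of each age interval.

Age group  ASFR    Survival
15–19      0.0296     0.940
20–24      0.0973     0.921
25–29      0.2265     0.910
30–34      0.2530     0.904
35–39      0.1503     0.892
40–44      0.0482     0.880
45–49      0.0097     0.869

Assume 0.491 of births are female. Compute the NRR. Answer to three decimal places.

1.810

Proportion female at birth = 0.491.
Survival-weighted fertility by age (5·fₓ·Sₓ):
  15–19: 5 × 0.0296 × 0.940 = 0.13912
  20–24: 5 × 0.0973 × 0.921 = 0.44807
  25–29: 5 × 0.2265 × 0.910 = 1.03058
  30–34: 5 × 0.2530 × 0.904 = 1.14356
  35–39: 5 × 0.1503 × 0.892 = 0.67034
  40–44: 5 × 0.0482 × 0.880 = 0.21208
  45–49: 5 × 0.0097 × 0.869 = 0.04215
Sum = 3.68590
NRR = 0.491 × 3.68590 = 1.80978
NRR > 1, so each generation more than replaces itself.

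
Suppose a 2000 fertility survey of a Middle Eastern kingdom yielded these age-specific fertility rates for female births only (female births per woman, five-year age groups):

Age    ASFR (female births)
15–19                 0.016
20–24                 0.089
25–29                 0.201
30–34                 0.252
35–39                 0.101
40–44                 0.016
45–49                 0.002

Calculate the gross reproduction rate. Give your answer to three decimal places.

Sum of female ASFRs = 0.016 + 0.089 + 0.201 + 0.252 + 0.101 + 0.016 + 0.002 = 0.677
GRR = 5 × 0.677 = 3.385

3.385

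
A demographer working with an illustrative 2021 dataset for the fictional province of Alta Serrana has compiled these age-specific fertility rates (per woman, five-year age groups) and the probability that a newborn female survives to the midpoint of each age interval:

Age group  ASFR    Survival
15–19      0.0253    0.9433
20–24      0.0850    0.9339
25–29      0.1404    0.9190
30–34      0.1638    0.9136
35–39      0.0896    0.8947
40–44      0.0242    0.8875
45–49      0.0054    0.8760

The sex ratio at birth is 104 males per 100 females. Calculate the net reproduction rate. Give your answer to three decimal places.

Proportion female at birth = 100 / (100 + 104) = 0.49020.
Weighting each age-specific rate by interval width and survival:
  15–19: 5 × 0.0253 × 0.9433 = 0.11933
  20–24: 5 × 0.0850 × 0.9339 = 0.39691
  25–29: 5 × 0.1404 × 0.9190 = 0.64514
  30–34: 5 × 0.1638 × 0.9136 = 0.74824
  35–39: 5 × 0.0896 × 0.8947 = 0.40083
  40–44: 5 × 0.0242 × 0.8875 = 0.10739
  45–49: 5 × 0.0054 × 0.8760 = 0.02365
Sum = 2.44149
NRR = 0.49020 × 2.44149 = 1.19682

1.197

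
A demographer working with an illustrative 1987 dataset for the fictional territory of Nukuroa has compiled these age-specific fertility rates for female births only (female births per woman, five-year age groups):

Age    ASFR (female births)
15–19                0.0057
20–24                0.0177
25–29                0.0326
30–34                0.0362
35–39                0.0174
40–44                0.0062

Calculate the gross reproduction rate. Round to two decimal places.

Sum of female ASFRs = 0.0057 + 0.0177 + 0.0326 + 0.0362 + 0.0174 + 0.0062 = 0.1158
GRR = 5 × 0.1158 = 0.579

0.58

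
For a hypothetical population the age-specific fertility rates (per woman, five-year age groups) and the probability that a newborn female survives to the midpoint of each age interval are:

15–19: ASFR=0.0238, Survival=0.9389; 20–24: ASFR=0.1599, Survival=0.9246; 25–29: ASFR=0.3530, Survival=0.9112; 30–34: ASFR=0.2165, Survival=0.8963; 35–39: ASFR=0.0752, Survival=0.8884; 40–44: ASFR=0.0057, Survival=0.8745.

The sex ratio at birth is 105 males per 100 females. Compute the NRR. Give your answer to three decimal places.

1.848

Proportion female at birth = 100 / (100 + 105) = 0.48780.
Per-age-group product (5 × ASFR × survival probability):
  15–19: 5 × 0.0238 × 0.9389 = 0.11173
  20–24: 5 × 0.1599 × 0.9246 = 0.73922
  25–29: 5 × 0.3530 × 0.9112 = 1.60827
  30–34: 5 × 0.2165 × 0.8963 = 0.97024
  35–39: 5 × 0.0752 × 0.8884 = 0.33404
  40–44: 5 × 0.0057 × 0.8745 = 0.02492
Sum = 3.78842
NRR = 0.48780 × 3.78842 = 1.84799
NRR > 1, so each generation more than replaces itself.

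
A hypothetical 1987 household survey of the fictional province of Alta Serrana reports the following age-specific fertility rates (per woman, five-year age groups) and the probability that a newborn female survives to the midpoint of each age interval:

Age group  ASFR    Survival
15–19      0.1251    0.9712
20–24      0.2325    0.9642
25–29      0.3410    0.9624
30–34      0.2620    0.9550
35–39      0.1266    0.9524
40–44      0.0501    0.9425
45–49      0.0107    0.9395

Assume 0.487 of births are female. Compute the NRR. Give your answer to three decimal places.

2.683

Proportion female at birth = 0.487.
Each age group contributes 5 × ASFR × survival:
  15–19: 5 × 0.1251 × 0.9712 = 0.60749
  20–24: 5 × 0.2325 × 0.9642 = 1.12088
  25–29: 5 × 0.3410 × 0.9624 = 1.64089
  30–34: 5 × 0.2620 × 0.9550 = 1.25105
  35–39: 5 × 0.1266 × 0.9524 = 0.60287
  40–44: 5 × 0.0501 × 0.9425 = 0.23610
  45–49: 5 × 0.0107 × 0.9395 = 0.05026
Sum = 5.50954
NRR = 0.487 × 5.50954 = 2.68315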